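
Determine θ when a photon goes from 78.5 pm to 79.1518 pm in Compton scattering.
43.00°

First find the wavelength shift:
Δλ = λ' - λ = 79.1518 - 78.5 = 0.6518 pm

Using Δλ = λ_C(1 - cos θ), with λ_C = h/(m_e·c) ≈ 2.42631024 pm:
cos θ = 1 - Δλ/λ_C
cos θ = 1 - 0.6518/2.42631024
cos θ = 0.731362

θ = arccos(0.731362)
θ = 43.00°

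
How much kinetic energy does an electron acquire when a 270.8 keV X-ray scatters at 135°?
128.6230 keV

By energy conservation: K_e = E_initial - E_final

First find the scattered photon energy:
Initial wavelength: λ = hc/E = 4.5784 pm
Compton shift: Δλ = λ_C(1 - cos(135°)) = 4.1420 pm
Final wavelength: λ' = 4.5784 + 4.1420 = 8.7204 pm
Final photon energy: E' = hc/λ' = 142.1770 keV

Electron kinetic energy:
K_e = E - E' = 270.8000 - 142.1770 = 128.6230 keV

(Intermediate values are shown rounded; full precision is carried through to the final answer.)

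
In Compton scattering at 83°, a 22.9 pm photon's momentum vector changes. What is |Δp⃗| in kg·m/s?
3.6760e-23 kg·m/s

Photon momentum magnitude is p = h/λ.

Initial momentum:
p₀ = h/λ = 6.6261e-34/2.2900e-11 = 2.8935e-23 kg·m/s

After scattering:
λ' = λ + Δλ = 22.9 + 2.1306 = 25.0306 pm
p' = h/λ' = 6.6261e-34/2.5031e-11 = 2.6472e-23 kg·m/s

Momentum is a vector; the scattered photon's direction makes angle θ = 83° with the incident direction. The magnitude of the vector change Δp⃗ = p⃗₀ − p⃗' is found from the law of cosines:
|Δp⃗|² = p₀² + p'² − 2p₀p'cos θ
|Δp⃗|² = (2.8935e-23)² + (2.6472e-23)² − 2·2.8935e-23·2.6472e-23·cos(83°)
|Δp⃗| = 3.6760e-23 kg·m/s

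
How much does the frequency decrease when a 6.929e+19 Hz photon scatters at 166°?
3.637e+19 Hz (decrease)

Convert frequency to wavelength (c = 299792458 m/s):
λ₀ = c/f₀ = 299792458/6.929e+19 = 4.3266338e-12 m = 4.3266 pm

Calculate Compton shift:
Δλ = λ_C(1 - cos(166°)) = 4.7805 pm

Final wavelength:
λ' = λ₀ + Δλ = 4.3266 + 4.7805 = 9.1072 pm

Final frequency:
f' = c/λ' = 299792458/9.1071825e-12 = 3.2918244e+19 Hz

Frequency shift (decrease):
Δf = f₀ - f' = 6.929e+19 - 3.2918244e+19 = 3.637e+19 Hz

(Intermediate values are shown rounded; full precision is carried through to the final answer.)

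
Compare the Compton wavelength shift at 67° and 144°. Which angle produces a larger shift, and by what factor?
144° produces the larger shift by a factor of 2.969

Calculate both shifts using Δλ = λ_C(1 - cos θ):

For θ₁ = 67°:
Δλ₁ = 2.4263 × (1 - cos(67°))
Δλ₁ = 2.4263 × 0.6093
Δλ₁ = 1.4783 pm

For θ₂ = 144°:
Δλ₂ = 2.4263 × (1 - cos(144°))
Δλ₂ = 2.4263 × 1.8090
Δλ₂ = 4.3892 pm

The 144° angle produces the larger shift.
Ratio: 4.3892/1.4783 = 2.969

(Intermediate values are shown rounded; full precision is carried through to the final answer.)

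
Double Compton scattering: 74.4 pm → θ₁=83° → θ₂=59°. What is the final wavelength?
77.7073 pm

Apply Compton shift twice:

First scattering at θ₁ = 83°:
Δλ₁ = λ_C(1 - cos(83°))
Δλ₁ = 2.4263 × 0.8781
Δλ₁ = 2.1306 pm

After first scattering:
λ₁ = 74.4 + 2.1306 = 76.5306 pm

Second scattering at θ₂ = 59°:
Δλ₂ = λ_C(1 - cos(59°))
Δλ₂ = 2.4263 × 0.4850
Δλ₂ = 1.1767 pm

Final wavelength:
λ₂ = 76.5306 + 1.1767 = 77.7073 pm

Total shift: Δλ_total = 2.1306 + 1.1767 = 3.3073 pm

(Intermediate values are shown rounded; full precision is carried through to the final answer.)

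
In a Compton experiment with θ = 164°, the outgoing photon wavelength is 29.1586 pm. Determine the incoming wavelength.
24.4000 pm

From λ' = λ + Δλ, we have λ = λ' - Δλ

First calculate the Compton shift:
Δλ = λ_C(1 - cos θ)
Δλ = 2.4263 × (1 - cos(164°))
Δλ = 2.4263 × 1.9613
Δλ = 4.7586 pm

Initial wavelength:
λ = λ' - Δλ
λ = 29.1586 - 4.7586
λ = 24.4000 pm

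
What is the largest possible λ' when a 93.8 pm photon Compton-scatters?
98.6526 pm (at θ = 180°)

The Compton shift is Δλ = λ_C(1 − cos θ).

Since cos θ ranges from −1 to 1, the factor (1 − cos θ) ranges from 0 to 2; the maximum shift occurs at θ = 180° (backscattering):
Δλ_max = 2λ_C = 2 × 2.4263 pm = 4.8526 pm

Maximum scattered wavelength:
λ'_max = λ₀ + Δλ_max = 93.8 + 4.8526 = 98.6526 pm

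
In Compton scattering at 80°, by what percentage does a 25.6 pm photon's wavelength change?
7.8320%

Calculate the Compton shift:
Δλ = λ_C(1 - cos(80°))
Δλ = 2.4263 × (1 - cos(80°))
Δλ = 2.4263 × 0.8264
Δλ = 2.0050 pm

Percentage change:
(Δλ/λ₀) × 100 = (2.0050/25.6) × 100
= 7.8320%

(Intermediate values are shown rounded; full precision is carried through to the final answer.)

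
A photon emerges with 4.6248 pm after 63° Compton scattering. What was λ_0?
3.3000 pm

From λ' = λ + Δλ, we have λ = λ' - Δλ

First calculate the Compton shift:
Δλ = λ_C(1 - cos θ)
Δλ = 2.4263 × (1 - cos(63°))
Δλ = 2.4263 × 0.5460
Δλ = 1.3248 pm

Initial wavelength:
λ = λ' - Δλ
λ = 4.6248 - 1.3248
λ = 3.3000 pm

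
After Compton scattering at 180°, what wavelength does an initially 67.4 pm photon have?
72.2526 pm

Using the Compton formula: λ' = λ + λ_C(1 − cos θ)

For θ = 180°, cos θ = -1 (exact) = -1.0000, so:
1 − cos 180° = 1 − (-1) = 2.0000

Δλ = λ_C × 2.0000 = 2.4263 × 2.0000 = 4.8526 pm

λ' = 67.4 + 4.8526 = 72.2526 pm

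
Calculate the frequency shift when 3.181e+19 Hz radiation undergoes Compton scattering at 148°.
1.026e+19 Hz (decrease)

Convert frequency to wavelength (c = 299792458 m/s):
λ₀ = c/f₀ = 299792458/3.181e+19 = 9.4244721e-12 m = 9.4245 pm

Calculate Compton shift:
Δλ = λ_C(1 - cos(148°)) = 4.4839 pm

Final wavelength:
λ' = λ₀ + Δλ = 9.4245 + 4.4839 = 13.9084 pm

Final frequency:
f' = c/λ' = 299792458/1.3908410e-11 = 2.1554761e+19 Hz

Frequency shift (decrease):
Δf = f₀ - f' = 3.181e+19 - 2.1554761e+19 = 1.026e+19 Hz

(Intermediate values are shown rounded; full precision is carried through to the final answer.)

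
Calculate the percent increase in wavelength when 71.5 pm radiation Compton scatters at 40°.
0.7939%

Calculate the Compton shift:
Δλ = λ_C(1 - cos(40°))
Δλ = 2.4263 × (1 - cos(40°))
Δλ = 2.4263 × 0.2340
Δλ = 0.5676 pm

Percentage change:
(Δλ/λ₀) × 100 = (0.5676/71.5) × 100
= 0.7939%

(Intermediate values are shown rounded; full precision is carried through to the final answer.)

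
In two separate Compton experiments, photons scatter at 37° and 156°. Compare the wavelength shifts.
156° produces the larger shift by a factor of 9.503

Calculate both shifts using Δλ = λ_C(1 - cos θ):

For θ₁ = 37°:
Δλ₁ = 2.4263 × (1 - cos(37°))
Δλ₁ = 2.4263 × 0.2014
Δλ₁ = 0.4886 pm

For θ₂ = 156°:
Δλ₂ = 2.4263 × (1 - cos(156°))
Δλ₂ = 2.4263 × 1.9135
Δλ₂ = 4.6429 pm

The 156° angle produces the larger shift.
Ratio: 4.6429/0.4886 = 9.503

(Intermediate values are shown rounded; full precision is carried through to the final answer.)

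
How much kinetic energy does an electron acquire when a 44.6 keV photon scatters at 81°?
3.0585 keV

By energy conservation: K_e = E_initial - E_final

First find the scattered photon energy:
Initial wavelength: λ = hc/E = 27.7991 pm
Compton shift: Δλ = λ_C(1 - cos(81°)) = 2.0468 pm
Final wavelength: λ' = 27.7991 + 2.0468 = 29.8459 pm
Final photon energy: E' = hc/λ' = 41.5415 keV

Electron kinetic energy:
K_e = E - E' = 44.6000 - 41.5415 = 3.0585 keV

(Intermediate values are shown rounded; full precision is carried through to the final answer.)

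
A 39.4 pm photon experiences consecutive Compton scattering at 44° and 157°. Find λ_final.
44.7407 pm

Apply Compton shift twice:

First scattering at θ₁ = 44°:
Δλ₁ = λ_C(1 - cos(44°))
Δλ₁ = 2.4263 × 0.2807
Δλ₁ = 0.6810 pm

After first scattering:
λ₁ = 39.4 + 0.6810 = 40.0810 pm

Second scattering at θ₂ = 157°:
Δλ₂ = λ_C(1 - cos(157°))
Δλ₂ = 2.4263 × 1.9205
Δλ₂ = 4.6597 pm

Final wavelength:
λ₂ = 40.0810 + 4.6597 = 44.7407 pm

Total shift: Δλ_total = 0.6810 + 4.6597 = 5.3407 pm

(Intermediate values are shown rounded; full precision is carried through to the final answer.)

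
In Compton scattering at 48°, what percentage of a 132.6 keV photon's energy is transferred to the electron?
0.0791 (or 7.91%)

Calculate initial and final photon energies:

Initial: E₀ = 132.6 keV → λ₀ = 9.3502 pm
Compton shift: Δλ = 0.8028 pm
Final wavelength: λ' = 10.1530 pm
Final energy: E' = 122.1154 keV

Fractional energy loss:
(E₀ - E')/E₀ = (132.6000 - 122.1154)/132.6000
= 10.4846/132.6000
= 0.0791
= 7.91%

(Intermediate values are shown rounded; full precision is carried through to the final answer.)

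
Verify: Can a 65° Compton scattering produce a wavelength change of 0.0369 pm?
No, inconsistent

Calculate the expected shift for θ = 65°:

Δλ_expected = λ_C(1 - cos(65°))
Δλ_expected = 2.4263 × (1 - cos(65°))
Δλ_expected = 2.4263 × 0.5774
Δλ_expected = 1.4009 pm

Given shift: 0.0369 pm
Expected shift: 1.4009 pm
Difference: 1.3640 pm

The values do not match. The given shift corresponds to θ ≈ 10.0°, not 65°.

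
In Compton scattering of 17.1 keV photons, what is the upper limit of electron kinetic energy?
1.0727 keV

Maximum energy transfer occurs at θ = 180° (backscattering).

Initial photon: E₀ = 17.1 keV → λ₀ = 72.5054 pm

Maximum Compton shift (at 180°):
Δλ_max = 2λ_C = 2 × 2.4263 = 4.8526 pm

Final wavelength:
λ' = 72.5054 + 4.8526 = 77.3580 pm

Minimum photon energy (maximum energy to electron):
E'_min = hc/λ' = 16.0273 keV

Maximum electron kinetic energy:
K_max = E₀ - E'_min = 17.1000 - 16.0273 = 1.0727 keV

(Intermediate values are shown rounded; full precision is carried through to the final answer.)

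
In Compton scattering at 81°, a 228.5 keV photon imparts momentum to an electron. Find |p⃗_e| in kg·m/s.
1.3924e-22 kg·m/s

The electron is initially at rest, so by conservation of momentum:
p⃗_e = p⃗₀ − p⃗'  (incident photon momentum minus scattered photon momentum)

Photon momentum magnitudes (p = h/λ = E/c):
λ₀ = hc/E₀ = 5.4260 pm → p₀ = h/λ₀ = 1.2212e-22 kg·m/s
Δλ = λ_C(1 − cos 81°) = 2.0468 pm
λ' = 7.4728 pm → p' = h/λ' = 8.8670e-23 kg·m/s

The scattered photon makes angle θ = 81° with the incident direction, so by the law of cosines:
|p⃗_e|² = p₀² + p'² − 2p₀p'cos θ
|p⃗_e|² = (1.2212e-22)² + (8.8670e-23)² − 2·1.2212e-22·8.8670e-23·cos(81°)
|p⃗_e| = 1.3924e-22 kg·m/s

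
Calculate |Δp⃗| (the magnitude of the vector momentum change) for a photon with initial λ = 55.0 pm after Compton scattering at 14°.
2.9345e-24 kg·m/s

Photon momentum magnitude is p = h/λ.

Initial momentum:
p₀ = h/λ = 6.6261e-34/5.5000e-11 = 1.2047e-23 kg·m/s

After scattering:
λ' = λ + Δλ = 55.0 + 0.0721 = 55.0721 pm
p' = h/λ' = 6.6261e-34/5.5072e-11 = 1.2032e-23 kg·m/s

Momentum is a vector; the scattered photon's direction makes angle θ = 14° with the incident direction. The magnitude of the vector change Δp⃗ = p⃗₀ − p⃗' is found from the law of cosines:
|Δp⃗|² = p₀² + p'² − 2p₀p'cos θ
|Δp⃗|² = (1.2047e-23)² + (1.2032e-23)² − 2·1.2047e-23·1.2032e-23·cos(14°)
|Δp⃗| = 2.9345e-24 kg·m/s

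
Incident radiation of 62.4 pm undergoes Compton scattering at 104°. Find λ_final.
65.4133 pm

Using the Compton scattering formula:
λ' = λ + Δλ = λ + λ_C(1 - cos θ)

Given:
- Initial wavelength λ = 62.4 pm
- Scattering angle θ = 104°
- Compton wavelength λ_C ≈ 2.4263 pm

Calculate the shift:
Δλ = 2.4263 × (1 - cos(104°))
Δλ = 2.4263 × 1.2419
Δλ = 3.0133 pm

Final wavelength:
λ' = 62.4 + 3.0133 = 65.4133 pm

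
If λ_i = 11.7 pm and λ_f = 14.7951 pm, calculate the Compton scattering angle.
106.00°

First find the wavelength shift:
Δλ = λ' - λ = 14.7951 - 11.7 = 3.0951 pm

Using Δλ = λ_C(1 - cos θ), with λ_C = h/(m_e·c) ≈ 2.42631024 pm:
cos θ = 1 - Δλ/λ_C
cos θ = 1 - 3.0951/2.42631024
cos θ = -0.275641

θ = arccos(-0.275641)
θ = 106.00°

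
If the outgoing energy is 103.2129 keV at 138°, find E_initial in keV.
159.3000 keV

Convert final energy to wavelength (hc ≈ 1239.842 keV·pm):
λ' = hc/E' = 1239.842 / 103.2129 = 12.0125 pm

Calculate the Compton shift:
Δλ = λ_C(1 - cos(138°))
Δλ = 2.4263 × (1 - cos(138°))
Δλ = 4.2294 pm

Initial wavelength:
λ = λ' - Δλ = 12.0125 - 4.2294 = 7.7831 pm

Initial energy:
E = hc/λ = 1239.842 / 7.7831 = 159.3000 keV

(Intermediate values are shown rounded; full precision is carried through to the final answer.)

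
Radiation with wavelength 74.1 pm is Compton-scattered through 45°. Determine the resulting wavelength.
74.8106 pm

Using the Compton scattering formula:
λ' = λ + Δλ = λ + λ_C(1 - cos θ)

Given:
- Initial wavelength λ = 74.1 pm
- Scattering angle θ = 45°
- Compton wavelength λ_C ≈ 2.4263 pm

Calculate the shift:
Δλ = 2.4263 × (1 - cos(45°))
Δλ = 2.4263 × 0.2929
Δλ = 0.7106 pm

Final wavelength:
λ' = 74.1 + 0.7106 = 74.8106 pm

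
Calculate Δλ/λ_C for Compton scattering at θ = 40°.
0.2340 λ_C

The Compton shift formula is:
Δλ = λ_C(1 - cos θ)

Dividing both sides by λ_C:
Δλ/λ_C = 1 - cos θ

For θ = 40°:
Δλ/λ_C = 1 - cos(40°)
Δλ/λ_C = 1 - 0.7660
Δλ/λ_C = 0.2340

This means the shift is 0.2340 × λ_C = 0.5676 pm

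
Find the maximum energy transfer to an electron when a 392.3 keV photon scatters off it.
237.5724 keV

Maximum energy transfer occurs at θ = 180° (backscattering).

Initial photon: E₀ = 392.3 keV → λ₀ = 3.1604 pm

Maximum Compton shift (at 180°):
Δλ_max = 2λ_C = 2 × 2.4263 = 4.8526 pm

Final wavelength:
λ' = 3.1604 + 4.8526 = 8.0131 pm

Minimum photon energy (maximum energy to electron):
E'_min = hc/λ' = 154.7276 keV

Maximum electron kinetic energy:
K_max = E₀ - E'_min = 392.3000 - 154.7276 = 237.5724 keV

(Intermediate values are shown rounded; full precision is carried through to the final answer.)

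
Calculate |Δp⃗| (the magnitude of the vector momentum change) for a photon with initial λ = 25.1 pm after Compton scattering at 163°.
4.8069e-23 kg·m/s

Photon momentum magnitude is p = h/λ.

Initial momentum:
p₀ = h/λ = 6.6261e-34/2.5100e-11 = 2.6399e-23 kg·m/s

After scattering:
λ' = λ + Δλ = 25.1 + 4.7466 = 29.8466 pm
p' = h/λ' = 6.6261e-34/2.9847e-11 = 2.2200e-23 kg·m/s

Momentum is a vector; the scattered photon's direction makes angle θ = 163° with the incident direction. The magnitude of the vector change Δp⃗ = p⃗₀ − p⃗' is found from the law of cosines:
|Δp⃗|² = p₀² + p'² − 2p₀p'cos θ
|Δp⃗|² = (2.6399e-23)² + (2.2200e-23)² − 2·2.6399e-23·2.2200e-23·cos(163°)
|Δp⃗| = 4.8069e-23 kg·m/s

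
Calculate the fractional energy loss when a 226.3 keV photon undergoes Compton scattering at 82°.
0.2760 (or 27.60%)

Calculate initial and final photon energies:

Initial: E₀ = 226.3 keV → λ₀ = 5.4788 pm
Compton shift: Δλ = 2.0886 pm
Final wavelength: λ' = 7.5674 pm
Final energy: E' = 163.8402 keV

Fractional energy loss:
(E₀ - E')/E₀ = (226.3000 - 163.8402)/226.3000
= 62.4598/226.3000
= 0.2760
= 27.60%

(Intermediate values are shown rounded; full precision is carried through to the final answer.)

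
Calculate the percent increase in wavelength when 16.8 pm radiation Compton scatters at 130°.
23.7257%

Calculate the Compton shift:
Δλ = λ_C(1 - cos(130°))
Δλ = 2.4263 × (1 - cos(130°))
Δλ = 2.4263 × 1.6428
Δλ = 3.9859 pm

Percentage change:
(Δλ/λ₀) × 100 = (3.9859/16.8) × 100
= 23.7257%

(Intermediate values are shown rounded; full precision is carried through to the final answer.)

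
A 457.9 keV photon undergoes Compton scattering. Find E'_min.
163.9940 keV (at θ = 180°)

The scattered photon has minimum energy when its wavelength is maximum, i.e., when the Compton shift Δλ = λ_C(1 − cos θ) is maximum. This occurs at θ = 180° (backscattering), giving Δλ_max = 2λ_C = 4.8526 pm.

Initial wavelength: λ₀ = hc/E₀ = 2.7077 pm
Maximum final wavelength: λ'_max = λ₀ + 2λ_C = 2.7077 + 4.8526 = 7.5603 pm
Minimum final energy: E'_min = hc/λ'_max = 163.9940 keV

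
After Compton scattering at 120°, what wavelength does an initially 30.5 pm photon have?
34.1395 pm

Using the Compton formula: λ' = λ + λ_C(1 − cos θ)

For θ = 120°, cos θ = -1/2 (exact) = -0.5000, so:
1 − cos 120° = 1 − (-1/2) = 1.5000

Δλ = λ_C × 1.5000 = 2.4263 × 1.5000 = 3.6395 pm

λ' = 30.5 + 3.6395 = 34.1395 pm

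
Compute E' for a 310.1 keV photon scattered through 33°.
282.4476 keV

First convert energy to wavelength:
λ = hc/E, with hc ≈ 1239.842 keV·pm (i.e. 1239.842 eV·nm)

For E = 310.1 keV = 310100 eV:
λ = 1239.842 keV·pm / 310.1 keV
λ = 3.9982 pm

Calculate the Compton shift:
Δλ = λ_C(1 - cos(33°)) = 2.4263 × 0.1613
Δλ = 0.3914 pm

Final wavelength:
λ' = 3.9982 + 0.3914 = 4.3896 pm

Final energy:
E' = hc/λ' = 1239.842 / 4.3896 = 282.4476 keV

(Intermediate values are shown rounded; full precision is carried through to the final answer.)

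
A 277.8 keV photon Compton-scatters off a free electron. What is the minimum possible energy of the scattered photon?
133.0917 keV (at θ = 180°)

The scattered photon has minimum energy when its wavelength is maximum, i.e., when the Compton shift Δλ = λ_C(1 − cos θ) is maximum. This occurs at θ = 180° (backscattering), giving Δλ_max = 2λ_C = 4.8526 pm.

Initial wavelength: λ₀ = hc/E₀ = 4.4631 pm
Maximum final wavelength: λ'_max = λ₀ + 2λ_C = 4.4631 + 4.8526 = 9.3157 pm
Minimum final energy: E'_min = hc/λ'_max = 133.0917 keV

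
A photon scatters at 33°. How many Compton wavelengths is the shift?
0.1613 λ_C

The Compton shift formula is:
Δλ = λ_C(1 - cos θ)

Dividing both sides by λ_C:
Δλ/λ_C = 1 - cos θ

For θ = 33°:
Δλ/λ_C = 1 - cos(33°)
Δλ/λ_C = 1 - 0.8387
Δλ/λ_C = 0.1613

This means the shift is 0.1613 × λ_C = 0.3914 pm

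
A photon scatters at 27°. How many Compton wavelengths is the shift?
0.1090 λ_C

The Compton shift formula is:
Δλ = λ_C(1 - cos θ)

Dividing both sides by λ_C:
Δλ/λ_C = 1 - cos θ

For θ = 27°:
Δλ/λ_C = 1 - cos(27°)
Δλ/λ_C = 1 - 0.8910
Δλ/λ_C = 0.1090

This means the shift is 0.1090 × λ_C = 0.2645 pm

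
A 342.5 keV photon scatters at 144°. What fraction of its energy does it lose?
0.5480 (or 54.80%)

Calculate initial and final photon energies:

Initial: E₀ = 342.5 keV → λ₀ = 3.6200 pm
Compton shift: Δλ = 4.3892 pm
Final wavelength: λ' = 8.0092 pm
Final energy: E' = 154.8020 keV

Fractional energy loss:
(E₀ - E')/E₀ = (342.5000 - 154.8020)/342.5000
= 187.6980/342.5000
= 0.5480
= 54.80%

(Intermediate values are shown rounded; full precision is carried through to the final answer.)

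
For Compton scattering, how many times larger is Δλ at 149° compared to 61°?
149° produces the larger shift by a factor of 3.605

Calculate both shifts using Δλ = λ_C(1 - cos θ):

For θ₁ = 61°:
Δλ₁ = 2.4263 × (1 - cos(61°))
Δλ₁ = 2.4263 × 0.5152
Δλ₁ = 1.2500 pm

For θ₂ = 149°:
Δλ₂ = 2.4263 × (1 - cos(149°))
Δλ₂ = 2.4263 × 1.8572
Δλ₂ = 4.5061 pm

The 149° angle produces the larger shift.
Ratio: 4.5061/1.2500 = 3.605

(Intermediate values are shown rounded; full precision is carried through to the final answer.)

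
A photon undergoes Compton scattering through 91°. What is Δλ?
2.4687 pm

Using the Compton scattering formula:
Δλ = λ_C(1 - cos θ)

where λ_C = h/(m_e·c) ≈ 2.4263 pm is the Compton wavelength of an electron.

For θ = 91°:
cos(91°) = -0.0175
1 - cos(91°) = 1.0175

Δλ = 2.4263 × 1.0175
Δλ = 2.4687 pm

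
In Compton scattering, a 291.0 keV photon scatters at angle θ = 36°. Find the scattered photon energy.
262.4554 keV

First convert energy to wavelength:
λ = hc/E, with hc ≈ 1239.842 keV·pm (i.e. 1239.842 eV·nm)

For E = 291.0 keV = 291000 eV:
λ = 1239.842 keV·pm / 291.0 keV
λ = 4.2606 pm

Calculate the Compton shift:
Δλ = λ_C(1 - cos(36°)) = 2.4263 × 0.1910
Δλ = 0.4634 pm

Final wavelength:
λ' = 4.2606 + 0.4634 = 4.7240 pm

Final energy:
E' = hc/λ' = 1239.842 / 4.7240 = 262.4554 keV

(Intermediate values are shown rounded; full precision is carried through to the final answer.)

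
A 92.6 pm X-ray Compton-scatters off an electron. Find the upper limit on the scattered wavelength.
97.4526 pm (at θ = 180°)

The Compton shift is Δλ = λ_C(1 − cos θ).

Since cos θ ranges from −1 to 1, the factor (1 − cos θ) ranges from 0 to 2; the maximum shift occurs at θ = 180° (backscattering):
Δλ_max = 2λ_C = 2 × 2.4263 pm = 4.8526 pm

Maximum scattered wavelength:
λ'_max = λ₀ + Δλ_max = 92.6 + 4.8526 = 97.4526 pm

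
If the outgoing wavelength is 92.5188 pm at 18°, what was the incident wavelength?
92.4000 pm

From λ' = λ + Δλ, we have λ = λ' - Δλ

First calculate the Compton shift:
Δλ = λ_C(1 - cos θ)
Δλ = 2.4263 × (1 - cos(18°))
Δλ = 2.4263 × 0.0489
Δλ = 0.1188 pm

Initial wavelength:
λ = λ' - Δλ
λ = 92.5188 - 0.1188
λ = 92.4000 pm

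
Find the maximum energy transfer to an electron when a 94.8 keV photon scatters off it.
25.6553 keV

Maximum energy transfer occurs at θ = 180° (backscattering).

Initial photon: E₀ = 94.8 keV → λ₀ = 13.0785 pm

Maximum Compton shift (at 180°):
Δλ_max = 2λ_C = 2 × 2.4263 = 4.8526 pm

Final wavelength:
λ' = 13.0785 + 4.8526 = 17.9311 pm

Minimum photon energy (maximum energy to electron):
E'_min = hc/λ' = 69.1447 keV

Maximum electron kinetic energy:
K_max = E₀ - E'_min = 94.8000 - 69.1447 = 25.6553 keV

(Intermediate values are shown rounded; full precision is carried through to the final answer.)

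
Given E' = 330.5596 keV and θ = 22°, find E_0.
346.9000 keV

Convert final energy to wavelength (hc ≈ 1239.842 keV·pm):
λ' = hc/E' = 1239.842 / 330.5596 = 3.7507 pm

Calculate the Compton shift:
Δλ = λ_C(1 - cos(22°))
Δλ = 2.4263 × (1 - cos(22°))
Δλ = 0.1767 pm

Initial wavelength:
λ = λ' - Δλ = 3.7507 - 0.1767 = 3.5741 pm

Initial energy:
E = hc/λ = 1239.842 / 3.5741 = 346.9000 keV

(Intermediate values are shown rounded; full precision is carried through to the final answer.)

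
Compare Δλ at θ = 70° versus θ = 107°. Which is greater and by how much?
107° produces the larger shift by a factor of 1.964

Calculate both shifts using Δλ = λ_C(1 - cos θ):

For θ₁ = 70°:
Δλ₁ = 2.4263 × (1 - cos(70°))
Δλ₁ = 2.4263 × 0.6580
Δλ₁ = 1.5965 pm

For θ₂ = 107°:
Δλ₂ = 2.4263 × (1 - cos(107°))
Δλ₂ = 2.4263 × 1.2924
Δλ₂ = 3.1357 pm

The 107° angle produces the larger shift.
Ratio: 3.1357/1.5965 = 1.964

(Intermediate values are shown rounded; full precision is carried through to the final answer.)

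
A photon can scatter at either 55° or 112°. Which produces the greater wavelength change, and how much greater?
112° produces the larger shift by a factor of 3.224

Calculate both shifts using Δλ = λ_C(1 - cos θ):

For θ₁ = 55°:
Δλ₁ = 2.4263 × (1 - cos(55°))
Δλ₁ = 2.4263 × 0.4264
Δλ₁ = 1.0346 pm

For θ₂ = 112°:
Δλ₂ = 2.4263 × (1 - cos(112°))
Δλ₂ = 2.4263 × 1.3746
Δλ₂ = 3.3352 pm

The 112° angle produces the larger shift.
Ratio: 3.3352/1.0346 = 3.224

(Intermediate values are shown rounded; full precision is carried through to the final answer.)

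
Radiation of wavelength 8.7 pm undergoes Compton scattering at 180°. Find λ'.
13.5526 pm

Using the Compton formula: λ' = λ + λ_C(1 − cos θ)

For θ = 180°, cos θ = -1 (exact) = -1.0000, so:
1 − cos 180° = 1 − (-1) = 2.0000

Δλ = λ_C × 2.0000 = 2.4263 × 2.0000 = 4.8526 pm

λ' = 8.7 + 4.8526 = 13.5526 pm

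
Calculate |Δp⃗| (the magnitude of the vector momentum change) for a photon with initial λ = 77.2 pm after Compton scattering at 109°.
1.3697e-23 kg·m/s

Photon momentum magnitude is p = h/λ.

Initial momentum:
p₀ = h/λ = 6.6261e-34/7.7200e-11 = 8.5830e-24 kg·m/s

After scattering:
λ' = λ + Δλ = 77.2 + 3.2162 = 80.4162 pm
p' = h/λ' = 6.6261e-34/8.0416e-11 = 8.2397e-24 kg·m/s

Momentum is a vector; the scattered photon's direction makes angle θ = 109° with the incident direction. The magnitude of the vector change Δp⃗ = p⃗₀ − p⃗' is found from the law of cosines:
|Δp⃗|² = p₀² + p'² − 2p₀p'cos θ
|Δp⃗|² = (8.5830e-24)² + (8.2397e-24)² − 2·8.5830e-24·8.2397e-24·cos(109°)
|Δp⃗| = 1.3697e-23 kg·m/s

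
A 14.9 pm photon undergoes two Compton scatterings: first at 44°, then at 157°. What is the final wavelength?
20.2407 pm

Apply Compton shift twice:

First scattering at θ₁ = 44°:
Δλ₁ = λ_C(1 - cos(44°))
Δλ₁ = 2.4263 × 0.2807
Δλ₁ = 0.6810 pm

After first scattering:
λ₁ = 14.9 + 0.6810 = 15.5810 pm

Second scattering at θ₂ = 157°:
Δλ₂ = λ_C(1 - cos(157°))
Δλ₂ = 2.4263 × 1.9205
Δλ₂ = 4.6597 pm

Final wavelength:
λ₂ = 15.5810 + 4.6597 = 20.2407 pm

Total shift: Δλ_total = 0.6810 + 4.6597 = 5.3407 pm

(Intermediate values are shown rounded; full precision is carried through to the final answer.)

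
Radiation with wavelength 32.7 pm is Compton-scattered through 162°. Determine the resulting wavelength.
37.4339 pm

Using the Compton scattering formula:
λ' = λ + Δλ = λ + λ_C(1 - cos θ)

Given:
- Initial wavelength λ = 32.7 pm
- Scattering angle θ = 162°
- Compton wavelength λ_C ≈ 2.4263 pm

Calculate the shift:
Δλ = 2.4263 × (1 - cos(162°))
Δλ = 2.4263 × 1.9511
Δλ = 4.7339 pm

Final wavelength:
λ' = 32.7 + 4.7339 = 37.4339 pm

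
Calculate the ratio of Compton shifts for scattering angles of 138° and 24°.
138° produces the larger shift by a factor of 20.163

Calculate both shifts using Δλ = λ_C(1 - cos θ):

For θ₁ = 24°:
Δλ₁ = 2.4263 × (1 - cos(24°))
Δλ₁ = 2.4263 × 0.0865
Δλ₁ = 0.2098 pm

For θ₂ = 138°:
Δλ₂ = 2.4263 × (1 - cos(138°))
Δλ₂ = 2.4263 × 1.7431
Δλ₂ = 4.2294 pm

The 138° angle produces the larger shift.
Ratio: 4.2294/0.2098 = 20.163

(Intermediate values are shown rounded; full precision is carried through to the final answer.)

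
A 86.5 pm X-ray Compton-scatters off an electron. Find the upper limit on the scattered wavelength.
91.3526 pm (at θ = 180°)

The Compton shift is Δλ = λ_C(1 − cos θ).

Since cos θ ranges from −1 to 1, the factor (1 − cos θ) ranges from 0 to 2; the maximum shift occurs at θ = 180° (backscattering):
Δλ_max = 2λ_C = 2 × 2.4263 pm = 4.8526 pm

Maximum scattered wavelength:
λ'_max = λ₀ + Δλ_max = 86.5 + 4.8526 = 91.3526 pm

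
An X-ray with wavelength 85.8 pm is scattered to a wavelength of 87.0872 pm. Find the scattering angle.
62.00°

First find the wavelength shift:
Δλ = λ' - λ = 87.0872 - 85.8 = 1.2872 pm

Using Δλ = λ_C(1 - cos θ), with λ_C = h/(m_e·c) ≈ 2.42631024 pm:
cos θ = 1 - Δλ/λ_C
cos θ = 1 - 1.2872/2.42631024
cos θ = 0.469483

θ = arccos(0.469483)
θ = 62.00°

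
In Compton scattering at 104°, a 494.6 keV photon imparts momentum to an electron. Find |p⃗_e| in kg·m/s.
3.1564e-22 kg·m/s

The electron is initially at rest, so by conservation of momentum:
p⃗_e = p⃗₀ − p⃗'  (incident photon momentum minus scattered photon momentum)

Photon momentum magnitudes (p = h/λ = E/c):
λ₀ = hc/E₀ = 2.5068 pm → p₀ = h/λ₀ = 2.6433e-22 kg·m/s
Δλ = λ_C(1 − cos 104°) = 3.0133 pm
λ' = 5.5200 pm → p' = h/λ' = 1.2004e-22 kg·m/s

The scattered photon makes angle θ = 104° with the incident direction, so by the law of cosines:
|p⃗_e|² = p₀² + p'² − 2p₀p'cos θ
|p⃗_e|² = (2.6433e-22)² + (1.2004e-22)² − 2·2.6433e-22·1.2004e-22·cos(104°)
|p⃗_e| = 3.1564e-22 kg·m/s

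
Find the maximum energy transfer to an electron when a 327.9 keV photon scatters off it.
184.2964 keV

Maximum energy transfer occurs at θ = 180° (backscattering).

Initial photon: E₀ = 327.9 keV → λ₀ = 3.7812 pm

Maximum Compton shift (at 180°):
Δλ_max = 2λ_C = 2 × 2.4263 = 4.8526 pm

Final wavelength:
λ' = 3.7812 + 4.8526 = 8.6338 pm

Minimum photon energy (maximum energy to electron):
E'_min = hc/λ' = 143.6036 keV

Maximum electron kinetic energy:
K_max = E₀ - E'_min = 327.9000 - 143.6036 = 184.2964 keV

(Intermediate values are shown rounded; full precision is carried through to the final answer.)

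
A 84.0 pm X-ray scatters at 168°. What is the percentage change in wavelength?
5.7138%

Calculate the Compton shift:
Δλ = λ_C(1 - cos(168°))
Δλ = 2.4263 × (1 - cos(168°))
Δλ = 2.4263 × 1.9781
Δλ = 4.7996 pm

Percentage change:
(Δλ/λ₀) × 100 = (4.7996/84.0) × 100
= 5.7138%

(Intermediate values are shown rounded; full precision is carried through to the final answer.)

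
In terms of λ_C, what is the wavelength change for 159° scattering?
1.9336 λ_C

The Compton shift formula is:
Δλ = λ_C(1 - cos θ)

Dividing both sides by λ_C:
Δλ/λ_C = 1 - cos θ

For θ = 159°:
Δλ/λ_C = 1 - cos(159°)
Δλ/λ_C = 1 - -0.9336
Δλ/λ_C = 1.9336

This means the shift is 1.9336 × λ_C = 4.6915 pm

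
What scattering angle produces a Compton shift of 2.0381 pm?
80.79°

From the Compton formula Δλ = λ_C(1 - cos θ), we can solve for θ:

cos θ = 1 - Δλ/λ_C

Given:
- Δλ = 2.0381 pm
- λ_C = h/(m_e·c) ≈ 2.42631024 pm

cos θ = 1 - 2.0381/2.42631024
cos θ = 1 - 0.840000
cos θ = 0.160000

θ = arccos(0.160000)
θ = 80.79°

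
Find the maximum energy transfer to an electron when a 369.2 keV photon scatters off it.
218.1987 keV

Maximum energy transfer occurs at θ = 180° (backscattering).

Initial photon: E₀ = 369.2 keV → λ₀ = 3.3582 pm

Maximum Compton shift (at 180°):
Δλ_max = 2λ_C = 2 × 2.4263 = 4.8526 pm

Final wavelength:
λ' = 3.3582 + 4.8526 = 8.2108 pm

Minimum photon energy (maximum energy to electron):
E'_min = hc/λ' = 151.0013 keV

Maximum electron kinetic energy:
K_max = E₀ - E'_min = 369.2000 - 151.0013 = 218.1987 keV

(Intermediate values are shown rounded; full precision is carried through to the final answer.)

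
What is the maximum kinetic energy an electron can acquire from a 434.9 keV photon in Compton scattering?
273.9545 keV

Maximum energy transfer occurs at θ = 180° (backscattering).

Initial photon: E₀ = 434.9 keV → λ₀ = 2.8509 pm

Maximum Compton shift (at 180°):
Δλ_max = 2λ_C = 2 × 2.4263 = 4.8526 pm

Final wavelength:
λ' = 2.8509 + 4.8526 = 7.7035 pm

Minimum photon energy (maximum energy to electron):
E'_min = hc/λ' = 160.9455 keV

Maximum electron kinetic energy:
K_max = E₀ - E'_min = 434.9000 - 160.9455 = 273.9545 keV

(Intermediate values are shown rounded; full precision is carried through to the final answer.)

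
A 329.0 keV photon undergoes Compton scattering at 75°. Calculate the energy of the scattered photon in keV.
222.7187 keV

First convert energy to wavelength:
λ = hc/E, with hc ≈ 1239.842 keV·pm (i.e. 1239.842 eV·nm)

For E = 329.0 keV = 329000 eV:
λ = 1239.842 keV·pm / 329.0 keV
λ = 3.7685 pm

Calculate the Compton shift:
Δλ = λ_C(1 - cos(75°)) = 2.4263 × 0.7412
Δλ = 1.7983 pm

Final wavelength:
λ' = 3.7685 + 1.7983 = 5.5669 pm

Final energy:
E' = hc/λ' = 1239.842 / 5.5669 = 222.7187 keV

(Intermediate values are shown rounded; full precision is carried through to the final answer.)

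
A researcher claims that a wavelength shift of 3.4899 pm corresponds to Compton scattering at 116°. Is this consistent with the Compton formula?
Yes, consistent

Calculate the expected shift for θ = 116°:

Δλ_expected = λ_C(1 - cos(116°))
Δλ_expected = 2.4263 × (1 - cos(116°))
Δλ_expected = 2.4263 × 1.4384
Δλ_expected = 3.4899 pm

Given shift: 3.4899 pm
Expected shift: 3.4899 pm
Difference: 0.0000 pm

The values match. This is consistent with Compton scattering at the stated angle.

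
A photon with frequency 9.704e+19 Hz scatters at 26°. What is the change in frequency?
7.145e+18 Hz (decrease)

Convert frequency to wavelength (c = 299792458 m/s):
λ₀ = c/f₀ = 299792458/9.704e+19 = 3.0893699e-12 m = 3.0894 pm

Calculate Compton shift:
Δλ = λ_C(1 - cos(26°)) = 0.2456 pm

Final wavelength:
λ' = λ₀ + Δλ = 3.0894 + 0.2456 = 3.3349 pm

Final frequency:
f' = c/λ' = 299792458/3.3349270e-12 = 8.9894759e+19 Hz

Frequency shift (decrease):
Δf = f₀ - f' = 9.704e+19 - 8.9894759e+19 = 7.145e+18 Hz

(Intermediate values are shown rounded; full precision is carried through to the final answer.)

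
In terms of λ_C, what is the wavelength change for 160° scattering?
1.9397 λ_C

The Compton shift formula is:
Δλ = λ_C(1 - cos θ)

Dividing both sides by λ_C:
Δλ/λ_C = 1 - cos θ

For θ = 160°:
Δλ/λ_C = 1 - cos(160°)
Δλ/λ_C = 1 - -0.9397
Δλ/λ_C = 1.9397

This means the shift is 1.9397 × λ_C = 4.7063 pm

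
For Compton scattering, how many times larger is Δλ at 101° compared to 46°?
101° produces the larger shift by a factor of 3.900

Calculate both shifts using Δλ = λ_C(1 - cos θ):

For θ₁ = 46°:
Δλ₁ = 2.4263 × (1 - cos(46°))
Δλ₁ = 2.4263 × 0.3053
Δλ₁ = 0.7409 pm

For θ₂ = 101°:
Δλ₂ = 2.4263 × (1 - cos(101°))
Δλ₂ = 2.4263 × 1.1908
Δλ₂ = 2.8893 pm

The 101° angle produces the larger shift.
Ratio: 2.8893/0.7409 = 3.900

(Intermediate values are shown rounded; full precision is carried through to the final answer.)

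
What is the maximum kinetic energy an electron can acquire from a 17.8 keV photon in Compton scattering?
1.1593 keV

Maximum energy transfer occurs at θ = 180° (backscattering).

Initial photon: E₀ = 17.8 keV → λ₀ = 69.6540 pm

Maximum Compton shift (at 180°):
Δλ_max = 2λ_C = 2 × 2.4263 = 4.8526 pm

Final wavelength:
λ' = 69.6540 + 4.8526 = 74.5067 pm

Minimum photon energy (maximum energy to electron):
E'_min = hc/λ' = 16.6407 keV

Maximum electron kinetic energy:
K_max = E₀ - E'_min = 17.8000 - 16.6407 = 1.1593 keV

(Intermediate values are shown rounded; full precision is carried through to the final answer.)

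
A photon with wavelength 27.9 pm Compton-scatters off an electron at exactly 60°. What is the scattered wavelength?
29.1132 pm

Using the Compton formula: λ' = λ + λ_C(1 − cos θ)

For θ = 60°, cos θ = 1/2 (exact) = 0.5000, so:
1 − cos 60° = 1 − (1/2) = 0.5000

Δλ = λ_C × 0.5000 = 2.4263 × 0.5000 = 1.2132 pm

λ' = 27.9 + 1.2132 = 29.1132 pm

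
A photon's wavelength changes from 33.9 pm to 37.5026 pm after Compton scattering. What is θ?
119.00°

First find the wavelength shift:
Δλ = λ' - λ = 37.5026 - 33.9 = 3.6026 pm

Using Δλ = λ_C(1 - cos θ), with λ_C = h/(m_e·c) ≈ 2.42631024 pm:
cos θ = 1 - Δλ/λ_C
cos θ = 1 - 3.6026/2.42631024
cos θ = -0.484806

θ = arccos(-0.484806)
θ = 119.00°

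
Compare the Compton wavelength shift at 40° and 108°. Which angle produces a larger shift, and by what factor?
108° produces the larger shift by a factor of 5.595

Calculate both shifts using Δλ = λ_C(1 - cos θ):

For θ₁ = 40°:
Δλ₁ = 2.4263 × (1 - cos(40°))
Δλ₁ = 2.4263 × 0.2340
Δλ₁ = 0.5676 pm

For θ₂ = 108°:
Δλ₂ = 2.4263 × (1 - cos(108°))
Δλ₂ = 2.4263 × 1.3090
Δλ₂ = 3.1761 pm

The 108° angle produces the larger shift.
Ratio: 3.1761/0.5676 = 5.595

(Intermediate values are shown rounded; full precision is carried through to the final answer.)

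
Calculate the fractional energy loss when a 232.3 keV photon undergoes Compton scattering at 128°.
0.4235 (or 42.35%)

Calculate initial and final photon energies:

Initial: E₀ = 232.3 keV → λ₀ = 5.3372 pm
Compton shift: Δλ = 3.9201 pm
Final wavelength: λ' = 9.2573 pm
Final energy: E' = 133.9307 keV

Fractional energy loss:
(E₀ - E')/E₀ = (232.3000 - 133.9307)/232.3000
= 98.3693/232.3000
= 0.4235
= 42.35%

(Intermediate values are shown rounded; full precision is carried through to the final answer.)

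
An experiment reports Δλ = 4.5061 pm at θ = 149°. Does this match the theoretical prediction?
Yes, consistent

Calculate the expected shift for θ = 149°:

Δλ_expected = λ_C(1 - cos(149°))
Δλ_expected = 2.4263 × (1 - cos(149°))
Δλ_expected = 2.4263 × 1.8572
Δλ_expected = 4.5061 pm

Given shift: 4.5061 pm
Expected shift: 4.5061 pm
Difference: 0.0000 pm

The values match. This is consistent with Compton scattering at the stated angle.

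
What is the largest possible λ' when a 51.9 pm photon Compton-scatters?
56.7526 pm (at θ = 180°)

The Compton shift is Δλ = λ_C(1 − cos θ).

Since cos θ ranges from −1 to 1, the factor (1 − cos θ) ranges from 0 to 2; the maximum shift occurs at θ = 180° (backscattering):
Δλ_max = 2λ_C = 2 × 2.4263 pm = 4.8526 pm

Maximum scattered wavelength:
λ'_max = λ₀ + Δλ_max = 51.9 + 4.8526 = 56.7526 pm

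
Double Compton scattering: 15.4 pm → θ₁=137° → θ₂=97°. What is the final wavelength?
22.3228 pm

Apply Compton shift twice:

First scattering at θ₁ = 137°:
Δλ₁ = λ_C(1 - cos(137°))
Δλ₁ = 2.4263 × 1.7314
Δλ₁ = 4.2008 pm

After first scattering:
λ₁ = 15.4 + 4.2008 = 19.6008 pm

Second scattering at θ₂ = 97°:
Δλ₂ = λ_C(1 - cos(97°))
Δλ₂ = 2.4263 × 1.1219
Δλ₂ = 2.7220 pm

Final wavelength:
λ₂ = 19.6008 + 2.7220 = 22.3228 pm

Total shift: Δλ_total = 4.2008 + 2.7220 = 6.9228 pm

(Intermediate values are shown rounded; full precision is carried through to the final answer.)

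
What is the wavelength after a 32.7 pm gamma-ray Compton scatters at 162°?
37.4339 pm

Using the Compton scattering formula:
λ' = λ + Δλ = λ + λ_C(1 - cos θ)

Given:
- Initial wavelength λ = 32.7 pm
- Scattering angle θ = 162°
- Compton wavelength λ_C ≈ 2.4263 pm

Calculate the shift:
Δλ = 2.4263 × (1 - cos(162°))
Δλ = 2.4263 × 1.9511
Δλ = 4.7339 pm

Final wavelength:
λ' = 32.7 + 4.7339 = 37.4339 pm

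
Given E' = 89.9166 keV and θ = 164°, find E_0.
137.3000 keV

Convert final energy to wavelength (hc ≈ 1239.842 keV·pm):
λ' = hc/E' = 1239.842 / 89.9166 = 13.7888 pm

Calculate the Compton shift:
Δλ = λ_C(1 - cos(164°))
Δλ = 2.4263 × (1 - cos(164°))
Δλ = 4.7586 pm

Initial wavelength:
λ = λ' - Δλ = 13.7888 - 4.7586 = 9.0302 pm

Initial energy:
E = hc/λ = 1239.842 / 9.0302 = 137.3000 keV

(Intermediate values are shown rounded; full precision is carried through to the final answer.)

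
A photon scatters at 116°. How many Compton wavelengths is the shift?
1.4384 λ_C

The Compton shift formula is:
Δλ = λ_C(1 - cos θ)

Dividing both sides by λ_C:
Δλ/λ_C = 1 - cos θ

For θ = 116°:
Δλ/λ_C = 1 - cos(116°)
Δλ/λ_C = 1 - -0.4384
Δλ/λ_C = 1.4384

This means the shift is 1.4384 × λ_C = 3.4899 pm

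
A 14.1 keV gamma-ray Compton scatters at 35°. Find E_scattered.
14.0300 keV

First convert energy to wavelength:
λ = hc/E, with hc ≈ 1239.842 keV·pm (i.e. 1239.842 eV·nm)

For E = 14.1 keV = 14100 eV:
λ = 1239.842 keV·pm / 14.1 keV
λ = 87.9321 pm

Calculate the Compton shift:
Δλ = λ_C(1 - cos(35°)) = 2.4263 × 0.1808
Δλ = 0.4388 pm

Final wavelength:
λ' = 87.9321 + 0.4388 = 88.3708 pm

Final energy:
E' = hc/λ' = 1239.842 / 88.3708 = 14.0300 keV

(Intermediate values are shown rounded; full precision is carried through to the final answer.)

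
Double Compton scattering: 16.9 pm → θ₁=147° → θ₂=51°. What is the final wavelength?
22.2606 pm

Apply Compton shift twice:

First scattering at θ₁ = 147°:
Δλ₁ = λ_C(1 - cos(147°))
Δλ₁ = 2.4263 × 1.8387
Δλ₁ = 4.4612 pm

After first scattering:
λ₁ = 16.9 + 4.4612 = 21.3612 pm

Second scattering at θ₂ = 51°:
Δλ₂ = λ_C(1 - cos(51°))
Δλ₂ = 2.4263 × 0.3707
Δλ₂ = 0.8994 pm

Final wavelength:
λ₂ = 21.3612 + 0.8994 = 22.2606 pm

Total shift: Δλ_total = 4.4612 + 0.8994 = 5.3606 pm

(Intermediate values are shown rounded; full precision is carried through to the final answer.)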